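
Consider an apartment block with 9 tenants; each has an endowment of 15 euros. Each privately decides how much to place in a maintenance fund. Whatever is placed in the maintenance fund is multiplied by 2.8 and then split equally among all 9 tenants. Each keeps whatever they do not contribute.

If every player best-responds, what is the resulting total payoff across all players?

135.00 euros

Each contributed unit returns 2.8/9 = 0.3111 to its contributor — below 1 — so contributing 0 is dominant for every player. At the Nash equilibrium everyone keeps their 15, and the group total is 9 × 15 = 135.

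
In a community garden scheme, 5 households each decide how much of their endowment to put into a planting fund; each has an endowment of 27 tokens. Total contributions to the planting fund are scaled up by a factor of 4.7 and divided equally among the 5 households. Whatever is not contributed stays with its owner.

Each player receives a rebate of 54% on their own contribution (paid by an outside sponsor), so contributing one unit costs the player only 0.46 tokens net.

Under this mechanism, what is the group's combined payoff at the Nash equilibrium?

Under the mechanism each unit contributed yields (4.7/5) / 0.46 = 2.0435 back to its contributor per unit of net cost, which exceeds 1, making full contribution the dominant choice for everyone.
At the Nash equilibrium everyone contributes 27. Group total payoff = 5 × (27 × 0.54 + 4.7 × 27) = 707.40.

707.40 tokens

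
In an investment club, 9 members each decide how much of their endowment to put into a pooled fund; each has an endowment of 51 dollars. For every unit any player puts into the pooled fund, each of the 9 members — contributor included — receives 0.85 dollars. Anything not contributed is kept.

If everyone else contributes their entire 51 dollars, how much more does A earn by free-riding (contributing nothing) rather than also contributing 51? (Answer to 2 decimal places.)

7.65 dollars

Switching from a contribution of 51 to 0 lets A keep an extra 51 dollars, but lowers the pooled fund by 51, which costs A their own share of that drop: 0.85 × 51 = 43.35.
Net gain = 51 − 43.35 = 7.65. The private return per contributed unit (0.85) is below 1, so free-riding is indeed the best response regardless of what the others do.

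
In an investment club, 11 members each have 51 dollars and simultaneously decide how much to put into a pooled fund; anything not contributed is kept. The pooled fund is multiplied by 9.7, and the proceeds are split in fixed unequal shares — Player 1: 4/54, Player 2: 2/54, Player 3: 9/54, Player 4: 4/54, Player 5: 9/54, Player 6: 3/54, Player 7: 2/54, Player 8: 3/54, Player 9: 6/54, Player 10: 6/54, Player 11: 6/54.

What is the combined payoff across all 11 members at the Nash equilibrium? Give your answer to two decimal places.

2779.50 dollars

Player j's private return per contributed unit is 9.7 × (j's share). Contributing is weakly dominant for j when that share is at least 1/9.7 = 0.1031, and contributing 0 is dominant otherwise.
Player 3, Player 5, Player 9, Player 10 and Player 11 are above the threshold, contributing 51 each; the remaining 6 contribute 0. Total contributed: 255.
The pooled fund pays out 9.7 × 255 = 2473.50 in total (split across the unequal shares, but the aggregate is all that matters for the group sum).
The 6 free-riders keep 51 each, adding 306. Group total = 306 + 2473.50 = 2779.50.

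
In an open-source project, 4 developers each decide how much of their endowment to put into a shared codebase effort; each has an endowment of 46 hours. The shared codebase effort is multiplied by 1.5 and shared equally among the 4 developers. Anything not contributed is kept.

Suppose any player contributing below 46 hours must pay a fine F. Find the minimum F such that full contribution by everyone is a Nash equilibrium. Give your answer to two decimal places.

Given the others contribute fully, the best deviation is to contribute 0 (any partial contribution still incurs the fine and gives up units whose private return 0.3750 is below 1).
Deviating from 46 to 0 saves 46 hours but forfeits the deviator's share of the drop in the shared codebase effort: 1.5/4 × 46 = 17.25.
So the deviation gain is 46 − 17.25 = 28.75, and the fine must be at least 28.75 hours to wipe it out.

28.75 hours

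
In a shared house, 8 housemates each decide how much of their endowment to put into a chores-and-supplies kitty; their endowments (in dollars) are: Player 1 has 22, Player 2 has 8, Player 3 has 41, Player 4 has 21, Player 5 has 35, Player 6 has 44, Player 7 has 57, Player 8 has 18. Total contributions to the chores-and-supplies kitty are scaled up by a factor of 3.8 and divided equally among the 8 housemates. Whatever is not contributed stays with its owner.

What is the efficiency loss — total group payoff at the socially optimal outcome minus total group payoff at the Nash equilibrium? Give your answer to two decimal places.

688.80 dollars

The private return per contributed unit is 3.8/8 = 0.4750 < 1 for every player regardless of endowment, so the Nash equilibrium is zero contribution and the group total is Σ E_j = 22 + 8 + 41 + 21 + 35 + 44 + 57 + 18 = 246.
Each contributed unit returns 3.800 to the group, so the social optimum is full contribution by everyone: group total = 3.800 × 246 = 934.80.
Efficiency loss = (3.800 − 1) × 246 = 688.80.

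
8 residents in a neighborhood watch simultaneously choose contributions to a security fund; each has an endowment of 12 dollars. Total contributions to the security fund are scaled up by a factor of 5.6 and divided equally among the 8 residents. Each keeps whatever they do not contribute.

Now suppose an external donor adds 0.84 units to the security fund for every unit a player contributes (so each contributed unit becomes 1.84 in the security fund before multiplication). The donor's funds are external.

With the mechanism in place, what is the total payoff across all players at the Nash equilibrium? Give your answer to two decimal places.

989.18 dollars

The effective private return per unit is now 5.6 × 1.84 / 8 = 1.2880 > 1, so every player's dominant strategy flips to full contribution.
At the Nash equilibrium everyone contributes 12. Group total payoff = 5.6 × 1.84 × 96 = 989.18.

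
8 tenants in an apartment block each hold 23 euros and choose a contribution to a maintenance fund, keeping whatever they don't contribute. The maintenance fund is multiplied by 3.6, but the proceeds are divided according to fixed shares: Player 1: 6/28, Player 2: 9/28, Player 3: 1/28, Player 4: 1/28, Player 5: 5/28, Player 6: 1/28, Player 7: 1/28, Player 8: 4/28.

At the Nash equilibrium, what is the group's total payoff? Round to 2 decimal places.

For player j, contributing a unit is worthwhile iff 3.6 × (j's share) ≥ 1, i.e. iff j's share is at least 0.2778.
The only share above 0.2778 is Player 2's 9/28, contributing 23; the remaining 7 contribute 0. Total contributed: 23.
The maintenance fund pays out 3.6 × 23 = 82.80 in total (split across the unequal shares, but the aggregate is all that matters for the group sum).
The 7 free-riders keep 23 each, adding 161. Group total = 161 + 82.80 = 243.80.

243.80 euros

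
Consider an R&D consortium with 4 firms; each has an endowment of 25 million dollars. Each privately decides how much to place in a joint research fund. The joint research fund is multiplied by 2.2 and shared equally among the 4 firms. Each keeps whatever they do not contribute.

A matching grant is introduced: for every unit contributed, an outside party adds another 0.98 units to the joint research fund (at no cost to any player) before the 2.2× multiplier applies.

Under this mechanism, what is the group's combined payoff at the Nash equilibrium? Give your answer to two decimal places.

435.60 million dollars

With the mechanism, a contributed unit returns 2.2 × 1.98 / 4 = 1.0890 per unit of net cost to the contributor — now above 1 — so contributing fully is weakly dominant for every player.
At the Nash equilibrium everyone contributes 25. Group total payoff = 2.2 × 1.98 × 100 = 435.60.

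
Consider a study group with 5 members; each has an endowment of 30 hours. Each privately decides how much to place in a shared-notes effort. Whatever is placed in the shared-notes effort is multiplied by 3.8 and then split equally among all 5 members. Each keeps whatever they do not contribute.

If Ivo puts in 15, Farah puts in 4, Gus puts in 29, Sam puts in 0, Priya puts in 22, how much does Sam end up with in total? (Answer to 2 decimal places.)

83.20 hours

Total contributed: 15 + 4 + 29 + 0 + 22 = 70.
Each receives 3.8 × 70 / 5 = 53.20 from the shared-notes effort.
Sam keeps 30 − 0 = 30, so Sam's payoff is 30 + 53.20 = 83.20.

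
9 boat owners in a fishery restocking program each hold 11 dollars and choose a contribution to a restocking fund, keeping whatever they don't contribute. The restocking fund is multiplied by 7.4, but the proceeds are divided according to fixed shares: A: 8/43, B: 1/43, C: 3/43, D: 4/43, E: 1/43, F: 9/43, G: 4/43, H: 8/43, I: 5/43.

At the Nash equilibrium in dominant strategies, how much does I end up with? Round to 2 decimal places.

Player j's private return per contributed unit is 7.4 × (j's share). Contributing is weakly dominant for j when that share is at least 1/7.4 = 0.1351, and contributing 0 is dominant otherwise.
The shares above 0.1351 belong to A, F and H, contributing 11 each; the remaining 6 contribute 0. Total contributed: 33.
I keeps 11 and receives 7.4 × 33 × 5/43 = 28.40 from the restocking fund, for a payoff of 39.40.

39.40 dollars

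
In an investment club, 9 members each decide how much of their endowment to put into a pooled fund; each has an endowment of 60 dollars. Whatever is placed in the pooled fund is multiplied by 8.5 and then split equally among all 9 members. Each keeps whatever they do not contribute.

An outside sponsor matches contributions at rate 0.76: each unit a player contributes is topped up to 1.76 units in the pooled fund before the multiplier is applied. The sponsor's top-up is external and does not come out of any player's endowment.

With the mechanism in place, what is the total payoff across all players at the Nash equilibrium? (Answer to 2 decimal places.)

8078.40 dollars

Under the mechanism each unit contributed yields 8.5 × 1.76 / 9 = 1.6622 back to its contributor per unit of net cost, which exceeds 1, making full contribution the dominant choice for everyone.
So the Nash equilibrium is full contribution by all 9; the group earns 8.5 × 1.76 × 540 = 8078.40.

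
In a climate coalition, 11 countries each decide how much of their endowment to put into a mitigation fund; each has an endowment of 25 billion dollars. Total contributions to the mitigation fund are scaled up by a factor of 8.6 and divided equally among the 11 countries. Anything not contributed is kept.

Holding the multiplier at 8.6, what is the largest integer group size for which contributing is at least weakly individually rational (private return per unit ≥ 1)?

8

Private return per unit is 8.6/(group size), which is ≥ 1 whenever the group size is ≤ 8.6.
The largest such integer is 8.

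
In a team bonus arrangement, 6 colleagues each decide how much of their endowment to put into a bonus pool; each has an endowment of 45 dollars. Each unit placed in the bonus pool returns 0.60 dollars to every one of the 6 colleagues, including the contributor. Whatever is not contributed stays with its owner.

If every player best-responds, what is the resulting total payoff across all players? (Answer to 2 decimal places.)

The private return per contributed unit is 0.60 < 1, so contributing 0 is dominant for every player. At the Nash equilibrium everyone keeps their 45, and the group total is 6 × 45 = 270.

270.00 dollars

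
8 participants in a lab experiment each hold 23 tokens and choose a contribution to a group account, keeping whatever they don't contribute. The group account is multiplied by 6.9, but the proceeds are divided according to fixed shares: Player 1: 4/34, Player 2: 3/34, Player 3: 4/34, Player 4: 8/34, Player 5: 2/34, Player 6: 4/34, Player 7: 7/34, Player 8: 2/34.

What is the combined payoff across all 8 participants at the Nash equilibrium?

455.40 tokens

For player j, contributing a unit is worthwhile iff 6.9 × (j's share) ≥ 1, i.e. iff j's share is at least 0.1449.
The shares above 0.1449 belong to Player 4 and Player 7, contributing 23 each; the remaining 6 contribute 0. Total contributed: 46.
The group account pays out 6.9 × 46 = 317.40 in total (split across the unequal shares, but the aggregate is all that matters for the group sum).
The 6 free-riders keep 23 each, adding 138. Group total = 138 + 317.40 = 455.40.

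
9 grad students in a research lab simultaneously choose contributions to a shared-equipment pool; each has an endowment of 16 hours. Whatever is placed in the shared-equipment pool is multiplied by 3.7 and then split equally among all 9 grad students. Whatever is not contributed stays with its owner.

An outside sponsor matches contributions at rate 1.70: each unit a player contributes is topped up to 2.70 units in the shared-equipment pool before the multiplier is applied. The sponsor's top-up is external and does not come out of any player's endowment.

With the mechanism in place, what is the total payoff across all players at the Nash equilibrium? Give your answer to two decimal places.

With the mechanism, a contributed unit returns 3.7 × 2.70 / 9 = 1.1100 per unit of net cost to the contributor — now above 1 — so contributing fully is weakly dominant for every player.
At the Nash equilibrium everyone contributes 16. Group total payoff = 3.7 × 2.70 × 144 = 1438.56.

1438.56 hours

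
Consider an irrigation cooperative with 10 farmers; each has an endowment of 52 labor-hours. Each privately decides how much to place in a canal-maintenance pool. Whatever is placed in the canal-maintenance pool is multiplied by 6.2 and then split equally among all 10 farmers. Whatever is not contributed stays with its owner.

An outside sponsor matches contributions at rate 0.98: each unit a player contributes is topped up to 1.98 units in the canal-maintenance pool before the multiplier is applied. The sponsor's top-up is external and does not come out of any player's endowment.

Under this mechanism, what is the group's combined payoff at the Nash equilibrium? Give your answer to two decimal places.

With the mechanism, a contributed unit returns 6.2 × 1.98 / 10 = 1.2276 per unit of net cost to the contributor — now above 1 — so contributing fully is weakly dominant for every player.
So the Nash equilibrium is full contribution by all 10; the group earns 6.2 × 1.98 × 520 = 6383.52.

6383.52 labor-hours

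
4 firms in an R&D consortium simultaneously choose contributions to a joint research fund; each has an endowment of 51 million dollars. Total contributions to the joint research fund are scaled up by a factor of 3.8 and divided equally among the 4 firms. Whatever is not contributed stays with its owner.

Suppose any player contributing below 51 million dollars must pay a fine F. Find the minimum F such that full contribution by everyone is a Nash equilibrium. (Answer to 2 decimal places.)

Given the others contribute fully, the best deviation is to contribute 0 (any partial contribution still incurs the fine and gives up units whose private return 0.9500 is below 1).
Deviating from 51 to 0 saves 51 million dollars but forfeits the deviator's share of the drop in the joint research fund: 3.8/4 × 51 = 48.45.
So the deviation gain is 51 − 48.45 = 2.55, and the fine must be at least 2.55 million dollars to wipe it out.

2.55 million dollars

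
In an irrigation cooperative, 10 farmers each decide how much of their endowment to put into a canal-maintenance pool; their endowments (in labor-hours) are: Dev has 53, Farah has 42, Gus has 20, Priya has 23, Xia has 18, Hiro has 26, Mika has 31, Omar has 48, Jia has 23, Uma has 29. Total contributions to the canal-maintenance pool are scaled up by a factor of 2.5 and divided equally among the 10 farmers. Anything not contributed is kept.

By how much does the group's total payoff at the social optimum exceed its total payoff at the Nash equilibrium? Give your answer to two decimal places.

469.50 labor-hours

The private return per contributed unit is 2.5/10 = 0.2500 < 1 for every player regardless of endowment, so the Nash equilibrium is zero contribution and the group total is Σ E_j = 53 + 42 + 20 + 23 + 18 + 26 + 31 + 48 + 23 + 29 = 313.
Each contributed unit returns 2.500 to the group, so the social optimum is full contribution by everyone: group total = 2.500 × 313 = 782.50.
Efficiency loss = (2.500 − 1) × 313 = 469.50.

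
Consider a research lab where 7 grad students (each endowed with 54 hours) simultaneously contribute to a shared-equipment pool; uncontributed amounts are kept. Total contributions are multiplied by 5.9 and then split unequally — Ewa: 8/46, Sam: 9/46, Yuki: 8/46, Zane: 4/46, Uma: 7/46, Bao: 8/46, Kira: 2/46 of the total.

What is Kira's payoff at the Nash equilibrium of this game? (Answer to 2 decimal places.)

109.41 hours

A player with share s gets back 5.9·s per unit contributed, so full contribution is dominant for anyone with s > 1/5.9 = 0.1695 and zero contribution is dominant for anyone below.
Ewa, Sam, Yuki and Bao are above the threshold, contributing 54 each; the remaining 3 contribute 0. Total contributed: 216.
Kira keeps 54 and receives 5.9 × 216 × 2/46 = 55.41 from the shared-equipment pool, for a payoff of 109.41.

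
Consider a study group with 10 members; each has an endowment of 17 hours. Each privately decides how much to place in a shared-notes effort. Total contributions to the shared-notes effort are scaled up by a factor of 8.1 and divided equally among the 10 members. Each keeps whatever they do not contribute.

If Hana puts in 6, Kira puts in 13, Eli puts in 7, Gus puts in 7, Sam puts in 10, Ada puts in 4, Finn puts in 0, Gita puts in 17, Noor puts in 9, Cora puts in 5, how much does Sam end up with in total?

Total contributed: 6 + 13 + 7 + 7 + 10 + 4 + 0 + 17 + 9 + 5 = 78.
Each receives 8.1 × 78 / 10 = 63.18 from the shared-notes effort.
Sam keeps 17 − 10 = 7, so Sam's payoff is 7 + 63.18 = 70.18.

70.18 hours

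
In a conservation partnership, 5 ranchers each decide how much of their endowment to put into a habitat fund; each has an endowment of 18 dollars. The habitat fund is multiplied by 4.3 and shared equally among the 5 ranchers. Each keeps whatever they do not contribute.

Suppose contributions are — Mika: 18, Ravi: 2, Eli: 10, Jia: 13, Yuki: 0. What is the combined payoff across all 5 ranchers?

Total contributed: 18 + 2 + 10 + 13 + 0 = 43; total kept: 5 × 18 − 43 = 47.
The habitat fund pays out 4.3 × 43 = 184.90 in aggregate.
Group total = 47 + 184.90 = 231.90.

231.90 dollars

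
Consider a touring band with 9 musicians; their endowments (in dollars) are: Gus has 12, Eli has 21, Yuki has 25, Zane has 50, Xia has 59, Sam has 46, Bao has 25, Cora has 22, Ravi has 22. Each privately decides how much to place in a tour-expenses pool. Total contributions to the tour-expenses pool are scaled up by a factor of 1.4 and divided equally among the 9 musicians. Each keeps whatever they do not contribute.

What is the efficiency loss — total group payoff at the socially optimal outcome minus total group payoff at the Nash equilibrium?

The private return per contributed unit is 1.4/9 = 0.1556 < 1 for every player regardless of endowment, so the Nash equilibrium is zero contribution and the group total is Σ E_j = 12 + 21 + 25 + 50 + 59 + 46 + 25 + 22 + 22 = 282.
Each contributed unit returns 1.400 to the group, so the social optimum is full contribution by everyone: group total = 1.400 × 282 = 394.80.
Efficiency loss = (1.400 − 1) × 282 = 112.80.

112.80 dollars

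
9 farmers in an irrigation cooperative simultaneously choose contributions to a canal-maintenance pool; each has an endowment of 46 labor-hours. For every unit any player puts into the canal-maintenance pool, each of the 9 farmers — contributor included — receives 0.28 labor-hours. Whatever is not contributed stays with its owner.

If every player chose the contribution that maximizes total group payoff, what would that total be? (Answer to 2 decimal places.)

1043.28 labor-hours

Each contributed unit returns 2.520 to the group as a whole (0.28 to each of 9 players), which exceeds 1, so the social optimum is full contribution: group total = 2.520 × 414 = 1043.28.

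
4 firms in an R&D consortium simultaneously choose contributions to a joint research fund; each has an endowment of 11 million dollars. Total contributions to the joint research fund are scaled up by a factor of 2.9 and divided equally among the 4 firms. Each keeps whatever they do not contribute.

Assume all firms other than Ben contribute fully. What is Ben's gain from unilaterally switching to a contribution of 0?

3.03 million dollars

Switching from a contribution of 11 to 0 lets Ben keep an extra 11 million dollars, but lowers the joint research fund by 11, which costs Ben their own share of that drop: 2.9/4 × 11 = 7.97.
Net gain = 11 − 7.97 = 3.03. The private return per contributed unit (0.7250) is below 1, so free-riding is indeed the best response regardless of what the others do.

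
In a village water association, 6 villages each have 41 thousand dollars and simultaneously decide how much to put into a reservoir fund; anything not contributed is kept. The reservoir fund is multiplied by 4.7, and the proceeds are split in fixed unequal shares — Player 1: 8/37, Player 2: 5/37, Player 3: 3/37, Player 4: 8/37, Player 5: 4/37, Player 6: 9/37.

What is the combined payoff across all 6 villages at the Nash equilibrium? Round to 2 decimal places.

701.10 thousand dollars

A player with share s gets back 4.7·s per unit contributed, so full contribution is dominant for anyone with s > 1/4.7 = 0.2128 and zero contribution is dominant for anyone below.
Player 1, Player 4 and Player 6 are above the threshold, contributing 41 each; the remaining 3 contribute 0. Total contributed: 123.
The reservoir fund pays out 4.7 × 123 = 578.10 in total (split across the unequal shares, but the aggregate is all that matters for the group sum).
The 3 free-riders keep 41 each, adding 123. Group total = 123 + 578.10 = 701.10.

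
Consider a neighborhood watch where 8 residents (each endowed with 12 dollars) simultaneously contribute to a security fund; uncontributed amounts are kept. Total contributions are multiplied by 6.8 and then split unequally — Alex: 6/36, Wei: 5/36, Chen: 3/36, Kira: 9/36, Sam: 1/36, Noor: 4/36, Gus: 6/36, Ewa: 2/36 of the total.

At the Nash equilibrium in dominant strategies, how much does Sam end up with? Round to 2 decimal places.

18.80 dollars

Player j's private return per contributed unit is 6.8 × (j's share). Contributing is weakly dominant for j when that share is at least 1/6.8 = 0.1471, and contributing 0 is dominant otherwise.
Alex, Kira and Gus clear that bar, contributing 12 each; the remaining 5 contribute 0. Total contributed: 36.
Sam keeps 12 and receives 6.8 × 36 × 1/36 = 6.80 from the security fund, for a payoff of 18.80.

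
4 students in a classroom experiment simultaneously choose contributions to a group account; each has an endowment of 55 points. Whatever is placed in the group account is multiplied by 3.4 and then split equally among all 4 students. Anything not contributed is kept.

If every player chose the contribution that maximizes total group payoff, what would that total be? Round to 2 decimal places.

748.00 points

Each contributed unit returns 3.400 to the group as a whole (0.8500 to each of 4 players), which exceeds 1, so the social optimum is full contribution: group total = 3.400 × 220 = 748.00.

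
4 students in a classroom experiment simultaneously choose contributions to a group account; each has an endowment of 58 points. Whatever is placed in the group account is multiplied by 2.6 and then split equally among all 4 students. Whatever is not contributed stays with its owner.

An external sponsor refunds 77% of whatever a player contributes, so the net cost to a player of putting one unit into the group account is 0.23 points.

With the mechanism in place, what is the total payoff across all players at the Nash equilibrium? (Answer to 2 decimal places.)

Under the mechanism each unit contributed yields (2.6/4) / 0.23 = 2.8261 back to its contributor per unit of net cost, which exceeds 1, making full contribution the dominant choice for everyone.
So the Nash equilibrium is full contribution by all 4; the group earns 4 × (58 × 0.77 + 2.6 × 58) = 781.84.

781.84 points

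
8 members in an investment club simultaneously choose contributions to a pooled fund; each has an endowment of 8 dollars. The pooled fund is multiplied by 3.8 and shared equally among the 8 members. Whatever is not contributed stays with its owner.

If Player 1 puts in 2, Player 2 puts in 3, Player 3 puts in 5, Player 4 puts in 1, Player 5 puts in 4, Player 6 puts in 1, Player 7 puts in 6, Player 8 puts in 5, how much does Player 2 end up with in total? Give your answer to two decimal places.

17.83 dollars

Total contributed: 2 + 3 + 5 + 1 + 4 + 1 + 6 + 5 = 27.
Each receives 3.8 × 27 / 8 = 12.83 from the pooled fund.
Player 2 keeps 8 − 3 = 5, so Player 2's payoff is 5 + 12.83 = 17.83.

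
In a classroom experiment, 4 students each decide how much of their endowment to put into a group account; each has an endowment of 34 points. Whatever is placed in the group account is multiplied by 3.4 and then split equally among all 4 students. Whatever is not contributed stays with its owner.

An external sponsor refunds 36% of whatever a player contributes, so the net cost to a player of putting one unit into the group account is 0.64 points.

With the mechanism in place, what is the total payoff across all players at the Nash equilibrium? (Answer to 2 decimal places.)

With the mechanism, a contributed unit returns (3.4/4) / 0.64 = 1.3281 per unit of net cost to the contributor — now above 1 — so contributing fully is weakly dominant for every player.
At the Nash equilibrium everyone contributes 34. Group total payoff = 4 × (34 × 0.36 + 3.4 × 34) = 511.36.

511.36 points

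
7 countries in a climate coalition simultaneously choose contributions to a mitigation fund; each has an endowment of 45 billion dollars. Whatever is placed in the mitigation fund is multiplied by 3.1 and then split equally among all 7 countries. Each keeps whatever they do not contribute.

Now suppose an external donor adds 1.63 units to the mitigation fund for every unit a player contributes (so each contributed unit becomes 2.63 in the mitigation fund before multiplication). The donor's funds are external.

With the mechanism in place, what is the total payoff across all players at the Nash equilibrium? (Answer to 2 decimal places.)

2568.20 billion dollars

The effective private return per unit is now 3.1 × 2.63 / 7 = 1.1647 > 1, so every player's dominant strategy flips to full contribution.
At the Nash equilibrium everyone contributes 45. Group total payoff = 3.1 × 2.63 × 315 = 2568.20.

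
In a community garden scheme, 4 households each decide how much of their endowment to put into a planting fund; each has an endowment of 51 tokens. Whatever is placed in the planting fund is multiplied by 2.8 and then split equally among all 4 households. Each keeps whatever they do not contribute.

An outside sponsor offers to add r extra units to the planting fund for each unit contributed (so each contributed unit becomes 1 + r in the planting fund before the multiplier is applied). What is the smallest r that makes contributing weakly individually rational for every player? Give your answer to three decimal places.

With matching at rate r, one contributed unit becomes (1 + r) in the planting fund and returns 2.8 × (1 + r) / 4 to the contributor.
Setting this equal to 1: 1 + r = 4/2.8 = 1.4286.
So the minimum matching rate is r = 1.4286 − 1 = 0.429.

0.429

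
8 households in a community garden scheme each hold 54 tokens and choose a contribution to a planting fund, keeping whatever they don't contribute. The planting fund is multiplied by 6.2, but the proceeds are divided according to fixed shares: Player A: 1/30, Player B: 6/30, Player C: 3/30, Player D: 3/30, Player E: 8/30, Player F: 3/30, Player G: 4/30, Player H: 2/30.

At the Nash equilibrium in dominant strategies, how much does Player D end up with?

Each unit j contributes comes back to j as 6.2 × (j's share), so j prefers to contribute only if that share exceeds 1/6.2 = 0.1613; otherwise keeping the unit dominates.
The shares above 0.1613 belong to Player B and Player E, contributing 54 each; the remaining 6 contribute 0. Total contributed: 108.
Player D keeps 54 and receives 6.2 × 108 × 3/30 = 66.96 from the planting fund, for a payoff of 120.96.

120.96 tokens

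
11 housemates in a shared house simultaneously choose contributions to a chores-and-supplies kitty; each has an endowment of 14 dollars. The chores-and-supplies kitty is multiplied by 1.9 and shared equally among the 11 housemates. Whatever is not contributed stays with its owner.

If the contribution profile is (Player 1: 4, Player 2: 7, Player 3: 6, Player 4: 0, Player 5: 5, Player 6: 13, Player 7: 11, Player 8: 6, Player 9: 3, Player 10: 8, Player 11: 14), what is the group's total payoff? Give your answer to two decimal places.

223.30 dollars

Total contributed: 4 + 7 + 6 + 0 + 5 + 13 + 11 + 6 + 3 + 8 + 14 = 77; total kept: 11 × 14 − 77 = 77.
The chores-and-supplies kitty pays out 1.9 × 77 = 146.30 in aggregate.
Group total = 77 + 146.30 = 223.30.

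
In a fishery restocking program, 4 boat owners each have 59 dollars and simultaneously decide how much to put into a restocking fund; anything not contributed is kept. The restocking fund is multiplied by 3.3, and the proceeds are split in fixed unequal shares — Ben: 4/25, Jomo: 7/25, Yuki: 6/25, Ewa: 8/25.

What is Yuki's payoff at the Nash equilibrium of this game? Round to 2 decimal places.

Player j's private return per contributed unit is 3.3 × (j's share). Contributing is weakly dominant for j when that share is at least 1/3.3 = 0.3030, and contributing 0 is dominant otherwise.
Ewa alone (share 8/25) is above the threshold, contributing 59; the remaining 3 contribute 0. Total contributed: 59.
Yuki keeps 59 and receives 3.3 × 59 × 6/25 = 46.73 from the restocking fund, for a payoff of 105.73.

105.73 dollars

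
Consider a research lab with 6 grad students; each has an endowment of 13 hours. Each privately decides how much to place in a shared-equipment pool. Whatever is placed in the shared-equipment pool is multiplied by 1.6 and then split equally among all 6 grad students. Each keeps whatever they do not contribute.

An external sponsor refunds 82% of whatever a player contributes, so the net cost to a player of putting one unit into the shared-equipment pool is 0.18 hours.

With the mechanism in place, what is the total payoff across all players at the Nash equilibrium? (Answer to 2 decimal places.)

The effective private return per unit is now (1.6/6) / 0.18 = 1.4815 > 1, so every player's dominant strategy flips to full contribution.
At the Nash equilibrium everyone contributes 13. Group total payoff = 6 × (13 × 0.82 + 1.6 × 13) = 188.76.

188.76 hours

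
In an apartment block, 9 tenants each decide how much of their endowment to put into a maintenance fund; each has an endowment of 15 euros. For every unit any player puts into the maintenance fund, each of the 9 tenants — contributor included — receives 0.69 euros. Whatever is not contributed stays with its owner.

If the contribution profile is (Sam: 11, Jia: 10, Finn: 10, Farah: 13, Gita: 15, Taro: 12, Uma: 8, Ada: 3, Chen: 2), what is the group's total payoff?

572.64 euros

Total contributed: 11 + 10 + 10 + 13 + 15 + 12 + 8 + 3 + 2 = 84; total kept: 9 × 15 − 84 = 51.
The maintenance fund pays out 0.69 × 9 × 84 = 521.64 in aggregate.
Group total = 51 + 521.64 = 572.64.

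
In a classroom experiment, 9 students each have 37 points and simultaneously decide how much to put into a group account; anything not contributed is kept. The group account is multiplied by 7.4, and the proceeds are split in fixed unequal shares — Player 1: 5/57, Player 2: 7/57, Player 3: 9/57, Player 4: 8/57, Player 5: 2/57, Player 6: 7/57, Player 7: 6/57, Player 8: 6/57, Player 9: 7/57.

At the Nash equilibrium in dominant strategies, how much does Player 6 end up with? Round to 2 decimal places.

104.25 points

For player j, contributing a unit is worthwhile iff 7.4 × (j's share) ≥ 1, i.e. iff j's share is at least 0.1351.
The shares above 0.1351 belong to Player 3 and Player 4, contributing 37 each; the remaining 7 contribute 0. Total contributed: 74.
Player 6 keeps 37 and receives 7.4 × 74 × 7/57 = 67.25 from the group account, for a payoff of 104.25.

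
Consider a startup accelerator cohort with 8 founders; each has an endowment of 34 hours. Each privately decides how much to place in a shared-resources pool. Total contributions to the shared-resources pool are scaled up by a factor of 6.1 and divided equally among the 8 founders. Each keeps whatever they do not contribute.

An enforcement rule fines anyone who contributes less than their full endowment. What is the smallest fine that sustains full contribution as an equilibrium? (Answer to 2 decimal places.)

Given the others contribute fully, the best deviation is to contribute 0 (any partial contribution still incurs the fine and gives up units whose private return 0.7625 is below 1).
Deviating from 34 to 0 saves 34 hours but forfeits the deviator's share of the drop in the shared-resources pool: 6.1/8 × 34 = 25.92.
So the deviation gain is 34 − 25.92 = 8.08, and the fine must be at least 8.08 hours to wipe it out.

8.08 hours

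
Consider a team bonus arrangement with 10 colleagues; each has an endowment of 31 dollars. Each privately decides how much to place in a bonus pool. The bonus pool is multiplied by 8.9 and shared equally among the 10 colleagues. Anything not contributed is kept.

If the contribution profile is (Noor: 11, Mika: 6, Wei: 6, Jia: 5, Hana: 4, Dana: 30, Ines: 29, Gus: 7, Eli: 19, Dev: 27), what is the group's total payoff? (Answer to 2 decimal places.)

1447.60 dollars

Total contributed: 11 + 6 + 6 + 5 + 4 + 30 + 29 + 7 + 19 + 27 = 144; total kept: 10 × 31 − 144 = 166.
The bonus pool pays out 8.9 × 144 = 1281.60 in aggregate.
Group total = 166 + 1281.60 = 1447.60.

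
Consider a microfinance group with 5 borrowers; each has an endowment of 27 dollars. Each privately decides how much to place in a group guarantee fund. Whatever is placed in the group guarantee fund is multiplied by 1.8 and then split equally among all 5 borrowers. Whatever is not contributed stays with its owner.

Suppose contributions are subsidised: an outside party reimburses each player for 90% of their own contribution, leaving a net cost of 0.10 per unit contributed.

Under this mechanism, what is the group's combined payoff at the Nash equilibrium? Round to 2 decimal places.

364.50 dollars

The effective private return per unit is now (1.8/5) / 0.10 = 3.6000 > 1, so every player's dominant strategy flips to full contribution.
At the Nash equilibrium everyone contributes 27. Group total payoff = 5 × (27 × 0.90 + 1.8 × 27) = 364.50.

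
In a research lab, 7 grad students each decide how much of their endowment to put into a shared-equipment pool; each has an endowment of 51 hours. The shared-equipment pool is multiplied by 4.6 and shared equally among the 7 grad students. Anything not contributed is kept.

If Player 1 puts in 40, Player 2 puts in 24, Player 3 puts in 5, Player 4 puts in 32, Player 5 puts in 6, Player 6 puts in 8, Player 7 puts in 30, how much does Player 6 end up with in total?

138.29 hours

Total contributed: 40 + 24 + 5 + 32 + 6 + 8 + 30 = 145.
Each receives 4.6 × 145 / 7 = 95.29 from the shared-equipment pool.
Player 6 keeps 51 − 8 = 43, so Player 6's payoff is 43 + 95.29 = 138.29.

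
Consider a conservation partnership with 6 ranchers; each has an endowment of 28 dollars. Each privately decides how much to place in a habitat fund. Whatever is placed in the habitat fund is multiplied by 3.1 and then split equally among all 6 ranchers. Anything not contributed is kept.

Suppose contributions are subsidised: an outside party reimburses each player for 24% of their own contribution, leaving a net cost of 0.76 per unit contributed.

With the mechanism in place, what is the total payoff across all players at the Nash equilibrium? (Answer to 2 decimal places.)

The effective private return is (3.1/6) / 0.76 = 0.6798, which is still under 1, so the mechanism doesn't change anyone's dominant strategy: zero contribution.
At the Nash equilibrium no one contributes; group total payoff = 6 × 28 = 168.

168.00 dollars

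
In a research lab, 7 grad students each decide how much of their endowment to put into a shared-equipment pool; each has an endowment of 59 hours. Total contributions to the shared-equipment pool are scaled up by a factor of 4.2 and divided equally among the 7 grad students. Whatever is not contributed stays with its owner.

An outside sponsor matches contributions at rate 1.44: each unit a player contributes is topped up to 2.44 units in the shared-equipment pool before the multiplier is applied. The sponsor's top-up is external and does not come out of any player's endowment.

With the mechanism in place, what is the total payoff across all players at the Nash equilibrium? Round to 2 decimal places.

Under the mechanism each unit contributed yields 4.2 × 2.44 / 7 = 1.4640 back to its contributor per unit of net cost, which exceeds 1, making full contribution the dominant choice for everyone.
So the Nash equilibrium is full contribution by all 7; the group earns 4.2 × 2.44 × 413 = 4232.42.

4232.42 hours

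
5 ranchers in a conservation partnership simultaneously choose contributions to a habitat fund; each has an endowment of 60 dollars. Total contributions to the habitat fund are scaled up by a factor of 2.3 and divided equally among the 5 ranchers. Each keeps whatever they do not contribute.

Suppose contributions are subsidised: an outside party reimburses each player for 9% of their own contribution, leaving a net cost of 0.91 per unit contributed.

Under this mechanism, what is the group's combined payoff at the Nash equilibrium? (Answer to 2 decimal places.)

Even with the mechanism, each unit contributed returns only (2.3/5) / 0.91 = 0.5055 per unit of net cost, so contributing nothing is still dominant.
Everyone keeps their endowment and the group total is 5 × 60 = 300.

300.00 dollars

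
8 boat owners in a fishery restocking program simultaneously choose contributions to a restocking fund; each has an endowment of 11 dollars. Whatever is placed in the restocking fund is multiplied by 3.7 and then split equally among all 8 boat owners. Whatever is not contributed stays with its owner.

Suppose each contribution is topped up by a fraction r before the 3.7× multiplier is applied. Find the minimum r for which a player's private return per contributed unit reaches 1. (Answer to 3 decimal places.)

1.162

With matching at rate r, one contributed unit becomes (1 + r) in the restocking fund and returns 3.7 × (1 + r) / 8 to the contributor.
Setting this equal to 1: 1 + r = 8/3.7 = 2.1622.
So the minimum matching rate is r = 2.1622 − 1 = 1.162.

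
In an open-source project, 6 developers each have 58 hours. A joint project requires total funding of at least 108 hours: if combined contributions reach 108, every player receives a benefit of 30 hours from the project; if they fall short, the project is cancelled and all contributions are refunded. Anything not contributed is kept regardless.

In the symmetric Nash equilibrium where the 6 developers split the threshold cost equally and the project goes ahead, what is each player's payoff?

Equal share of the threshold: 108/6 = 18.
At this profile no one gains by cutting their contribution: any cut drops the total below 108, the project is cancelled, contributions are refunded, and the deviator ends with 58, which is less than 58 − 18 + 30 = 70. Contributing more than 18 just wastes the excess. So contributing exactly 18 is a best response.
Each player's payoff: 58 − 18 + 30 = 70.

70 hours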